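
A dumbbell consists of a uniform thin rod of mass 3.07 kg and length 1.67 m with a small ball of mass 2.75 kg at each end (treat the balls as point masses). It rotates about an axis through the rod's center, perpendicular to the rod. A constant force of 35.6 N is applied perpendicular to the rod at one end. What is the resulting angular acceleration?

I_rod = (1/12)ML² = (1/12)(3.07)(1.67)² = 0.7135 kg·m².
I_balls = 2·m·(L/2)² = 2(2.75)(0.8350)² = 3.835 kg·m².
Total I = 4.548 kg·m².
τ = F·(L/2) = (35.6)(0.835) = 29.73 N·m.
α = τ/I = 29.73/4.548 = 6.536 rad/s².

α ≈ 6.54 rad/s²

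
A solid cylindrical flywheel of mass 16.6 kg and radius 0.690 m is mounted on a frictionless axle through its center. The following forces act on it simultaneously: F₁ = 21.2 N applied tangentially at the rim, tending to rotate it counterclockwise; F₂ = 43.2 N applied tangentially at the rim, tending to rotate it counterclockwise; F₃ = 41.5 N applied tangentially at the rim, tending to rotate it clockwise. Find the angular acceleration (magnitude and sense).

I = ½MR² = (1/2)(16.6)(0.690)² = 3.952 kg·m².
Taking counterclockwise as positive: τ₁ = +(21.2)(0.690) = +14.63 N·m; τ₂ = +(43.2)(0.690) = +29.81 N·m; τ₃ = −(41.5)(0.690) = −28.63 N·m.
Net torque τ = 15.80 N·m.
α = τ/I = 15.80/3.952 = 3.999 rad/s².

α ≈ 4.00 rad/s², counterclockwise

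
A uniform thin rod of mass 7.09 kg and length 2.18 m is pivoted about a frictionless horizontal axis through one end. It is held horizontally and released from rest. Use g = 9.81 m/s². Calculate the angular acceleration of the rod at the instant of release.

About the pivot, I = (1/3)ML² = (1/3)(7.09)(2.18)² = 11.23 kg·m².
The weight acts at the center, a distance L/2 = 1.090 m from the pivot; τ = Mg(L/2) = 75.81 N·m.
α = τ/I = 75.81/11.23 = 6.750 rad/s².
(Equivalently α = (3g/(2L)) = 6.750 rad/s².)

α ≈ 6.75 rad/s²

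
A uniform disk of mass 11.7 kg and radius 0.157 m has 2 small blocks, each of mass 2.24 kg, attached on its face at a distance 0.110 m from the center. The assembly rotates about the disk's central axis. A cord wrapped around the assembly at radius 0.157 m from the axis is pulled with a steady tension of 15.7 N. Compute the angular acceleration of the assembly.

α ≈ 12.4 rad/s²

I_disk = ½MR² = ½(11.7)(0.157)² = 0.1442 kg·m².
I_blocks = 2·m·r² = 2(2.24)(0.110)² = 0.05421 kg·m².
Total I = 0.1984 kg·m².
τ = F r = (15.7)(0.157) = 2.465 N·m.
α = τ/I = 2.465/0.1984 = 12.42 rad/s².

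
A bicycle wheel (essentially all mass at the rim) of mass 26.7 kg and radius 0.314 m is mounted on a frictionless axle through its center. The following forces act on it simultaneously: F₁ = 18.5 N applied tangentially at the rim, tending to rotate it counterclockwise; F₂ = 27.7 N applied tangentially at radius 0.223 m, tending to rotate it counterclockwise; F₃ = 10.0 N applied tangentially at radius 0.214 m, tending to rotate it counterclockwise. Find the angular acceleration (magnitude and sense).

I = MR² = (26.7)(0.314)² = 2.633 kg·m².
Taking counterclockwise as positive: τ₁ = +(18.5)(0.314) = +5.809 N·m; τ₂ = +(27.7)(0.223) = +6.177 N·m; τ₃ = +(10.0)(0.214) = +2.140 N·m.
Net torque τ = 14.13 N·m.
α = τ/I = 14.13/2.633 = 5.366 rad/s².

α ≈ 5.37 rad/s², counterclockwise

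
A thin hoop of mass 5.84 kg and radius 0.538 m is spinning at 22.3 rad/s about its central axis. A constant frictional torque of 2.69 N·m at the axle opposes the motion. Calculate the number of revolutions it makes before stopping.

I = MR² = (5.84)(0.538)² = 1.690 kg·m².
The net torque has magnitude 2.69 N·m, opposing ω.
|α| = τ/I = 2.690/1.690 = 1.591 rad/s² (deceleration).
ω² = ω₀² − 2|α|θ with ω = 0 ⇒ θ = ω₀²/(2|α|) = 156.2 rad = 24.87 rev.

≈ 24.9 revolutions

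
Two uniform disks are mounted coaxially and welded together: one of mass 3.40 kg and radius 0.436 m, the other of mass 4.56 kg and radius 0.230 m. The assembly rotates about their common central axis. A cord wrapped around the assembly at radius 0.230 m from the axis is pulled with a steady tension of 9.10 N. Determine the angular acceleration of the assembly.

I = ½M₁R₁² + ½M₂R₂² = ½(3.40)(0.436)² + ½(4.56)(0.230)² = 0.4438 kg·m².
τ = F r = (9.10)(0.230) = 2.093 N·m.
α = τ/I = 2.093/0.4438 = 4.716 rad/s².

α ≈ 4.72 rad/s²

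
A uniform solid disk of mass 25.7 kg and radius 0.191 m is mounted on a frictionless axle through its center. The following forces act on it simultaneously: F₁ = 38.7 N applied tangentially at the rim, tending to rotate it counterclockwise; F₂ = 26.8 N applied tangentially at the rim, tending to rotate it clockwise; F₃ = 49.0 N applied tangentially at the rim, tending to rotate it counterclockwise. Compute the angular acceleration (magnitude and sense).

α ≈ 24.8 rad/s², counterclockwise

I = ½MR² = (1/2)(25.7)(0.191)² = 0.4688 kg·m².
Taking counterclockwise as positive: τ₁ = +(38.7)(0.191) = +7.392 N·m; τ₂ = −(26.8)(0.191) = −5.119 N·m; τ₃ = +(49.0)(0.191) = +9.359 N·m.
Net torque τ = 11.63 N·m.
α = τ/I = 11.63/0.4688 = 24.81 rad/s².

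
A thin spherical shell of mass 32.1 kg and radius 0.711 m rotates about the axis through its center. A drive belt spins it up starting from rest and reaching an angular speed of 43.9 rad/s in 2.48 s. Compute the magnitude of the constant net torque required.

τ ≈ 191 N·m

I = (2/3)MR² = (2/3)(32.1)(0.711)² = 10.82 kg·m².
α = Δω/Δt = (43.9 − 0)/2.48 = 17.70 rad/s².
τ = Iα = (10.82)(17.70) = 191.5 N·m.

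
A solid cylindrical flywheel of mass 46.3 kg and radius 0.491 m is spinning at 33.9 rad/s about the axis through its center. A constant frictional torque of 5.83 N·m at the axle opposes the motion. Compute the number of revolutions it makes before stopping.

I = ½MR² = (1/2)(46.3)(0.491)² = 5.581 kg·m².
The net torque has magnitude 5.83 N·m, opposing ω.
|α| = τ/I = 5.830/5.581 = 1.045 rad/s² (deceleration).
ω² = ω₀² − 2|α|θ with ω = 0 ⇒ θ = ω₀²/(2|α|) = 550.1 rad = 87.55 rev.

≈ 87.5 revolutions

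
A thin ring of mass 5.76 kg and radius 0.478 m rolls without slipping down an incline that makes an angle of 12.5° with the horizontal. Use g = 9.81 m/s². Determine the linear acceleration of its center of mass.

Translation along the incline: Mg sinθ − f = Ma.
Rotation about the center: fR = Iα with I = MR². No-slip gives a = αR, so f = (I/R²)a = M a.
Substituting: Mg sinθ = (1 + 1.000)Ma, so a = g sinθ/(1 + 1.000) = (9.81) sin 12.5° / 2.000 = 1.062 m/s².

a ≈ 1.06 m/s²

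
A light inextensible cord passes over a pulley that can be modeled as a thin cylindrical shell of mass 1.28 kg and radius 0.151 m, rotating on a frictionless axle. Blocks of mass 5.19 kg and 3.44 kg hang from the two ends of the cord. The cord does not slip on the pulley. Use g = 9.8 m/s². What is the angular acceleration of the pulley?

I = MR² = (1.28)(0.151)² = 0.02919 kg·m².
Heavier block: m₁g − T₁ = m₁a. Lighter block: T₂ − m₂g = m₂a.
Pulley: (T₁ − T₂)R = Iα = I(a/R), so T₁ − T₂ = (I/R²)a = 1·M_p a = 1.280·a.
Adding the three: (m₁ − m₂)g = (m₁ + m₂ + 1.280)a, so a = (5.19 − 3.44)(9.8)/(5.19 + 3.44 + 1.280) = 1.731 m/s².
α = a/R = 1.731/0.151 = 11.46 rad/s².

α ≈ 11.5 rad/s²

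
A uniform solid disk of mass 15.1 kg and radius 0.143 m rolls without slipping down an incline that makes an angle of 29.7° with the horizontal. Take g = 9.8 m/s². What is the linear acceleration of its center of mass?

Translation along the incline: Mg sinθ − f = Ma.
Rotation about the center: fR = Iα with I = ½MR². No-slip gives a = αR, so f = (I/R²)a = (1/2)M a.
Substituting: Mg sinθ = (1 + 0.5000)Ma, so a = g sinθ/(1 + 0.5000) = (9.8) sin 29.7° / 1.500 = 3.237 m/s².

a ≈ 3.24 m/s²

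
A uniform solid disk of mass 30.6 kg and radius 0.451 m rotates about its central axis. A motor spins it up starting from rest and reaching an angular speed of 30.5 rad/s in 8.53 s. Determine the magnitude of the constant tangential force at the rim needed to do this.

I = ½MR² = (1/2)(30.6)(0.451)² = 3.112 kg·m².
α = Δω/Δt = (30.5 − 0)/8.53 = 3.576 rad/s².
The required torque is τ = Iα = (3.112)(3.576) = 11.13 N·m.
A tangential force at the rim gives τ = FR, so F = τ/R = 11.13/0.451 = 24.67 N.

F ≈ 24.7 N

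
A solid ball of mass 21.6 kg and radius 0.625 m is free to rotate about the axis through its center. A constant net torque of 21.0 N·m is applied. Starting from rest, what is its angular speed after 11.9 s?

I = (2/5)MR² = (2/5)(21.6)(0.625)² = 3.375 kg·m².
α = τ/I = 21.0/3.375 = 6.222 rad/s².
ω = ω₀ + αt = 0 + (6.222)(11.9) = 74.04 rad/s.

ω ≈ 74.0 rad/s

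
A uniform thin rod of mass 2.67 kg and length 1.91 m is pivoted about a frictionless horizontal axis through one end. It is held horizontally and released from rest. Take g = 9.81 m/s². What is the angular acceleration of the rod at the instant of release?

About the pivot, I = (1/3)ML² = (1/3)(2.67)(1.91)² = 3.247 kg·m².
The weight acts at the center, a distance L/2 = 0.9550 m from the pivot; τ = Mg(L/2) = 25.01 N·m.
α = τ/I = 25.01/3.247 = 7.704 rad/s².

α ≈ 7.70 rad/s²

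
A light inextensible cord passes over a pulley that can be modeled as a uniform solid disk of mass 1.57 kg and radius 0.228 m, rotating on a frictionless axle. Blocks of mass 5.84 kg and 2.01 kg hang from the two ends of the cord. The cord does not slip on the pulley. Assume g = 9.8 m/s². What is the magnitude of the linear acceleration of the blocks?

a ≈ 4.35 m/s²

I = ½MR² = (1/2)(1.57)(0.228)² = 0.04081 kg·m².
Heavier block: m₁g − T₁ = m₁a. Lighter block: T₂ − m₂g = m₂a.
Pulley: (T₁ − T₂)R = Iα = I(a/R), so T₁ − T₂ = (I/R²)a = (1/2)M_p a = 0.7850·a.
Adding the three: (m₁ − m₂)g = (m₁ + m₂ + 0.7850)a, so a = (5.84 − 2.01)(9.8)/(5.84 + 2.01 + 0.7850) = 4.347 m/s².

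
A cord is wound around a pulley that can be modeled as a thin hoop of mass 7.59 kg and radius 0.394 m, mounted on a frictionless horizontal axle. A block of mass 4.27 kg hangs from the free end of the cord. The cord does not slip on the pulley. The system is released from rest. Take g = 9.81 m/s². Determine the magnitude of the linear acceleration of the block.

I = MR² = (7.59)(0.394)² = 1.178 kg·m².
Block: mg − T = ma. Pulley: TR = Iα. No-slip: a = αR, so T = (I/R²)a = 7.590·a.
Then mg = (m + 7.590)a, so a = (4.27)(9.81)/(4.27 + 7.590) = 3.532 m/s².

a ≈ 3.53 m/s²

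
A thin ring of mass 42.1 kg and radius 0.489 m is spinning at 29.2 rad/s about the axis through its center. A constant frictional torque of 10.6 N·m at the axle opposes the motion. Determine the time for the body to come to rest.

t ≈ 27.7 s

I = MR² = (42.1)(0.489)² = 10.07 kg·m².
The net torque has magnitude 10.6 N·m, opposing ω.
|α| = τ/I = 10.60/10.07 = 1.053 rad/s² (deceleration).
0 = ω₀ − |α|t ⇒ t = ω₀/|α| = 29.2/1.053 = 27.73 s.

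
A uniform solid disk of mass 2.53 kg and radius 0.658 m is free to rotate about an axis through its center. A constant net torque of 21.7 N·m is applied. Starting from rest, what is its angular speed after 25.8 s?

ω ≈ 1020 rad/s

I = ½MR² = (1/2)(2.53)(0.658)² = 0.5477 kg·m².
α = τ/I = 21.7/0.5477 = 39.62 rad/s².
ω = ω₀ + αt = 0 + (39.62)(25.8) = 1022 rad/s.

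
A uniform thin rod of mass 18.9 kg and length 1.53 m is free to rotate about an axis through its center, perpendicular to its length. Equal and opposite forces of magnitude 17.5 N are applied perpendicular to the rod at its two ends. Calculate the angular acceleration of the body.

α ≈ 7.26 rad/s²

I = (1/12)ML² = (1/12)(18.9)(1.53)² = 3.687 kg·m².
The couple gives τ = F·(L/2) + F·(L/2) = F L = (17.5)(1.53) = 26.78 N·m.
From τ = Iα: α = 26.78/3.687 = 7.262 rad/s².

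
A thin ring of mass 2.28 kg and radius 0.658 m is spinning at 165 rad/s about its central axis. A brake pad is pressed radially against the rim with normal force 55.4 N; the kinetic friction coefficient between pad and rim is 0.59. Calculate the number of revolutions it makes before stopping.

I = MR² = (2.28)(0.658)² = 0.9872 kg·m².
Friction force f = μN = (0.59)(55.4) = 32.69 N at the rim; torque magnitude τ = fR = 21.51 N·m, opposing ω.
|α| = τ/I = 21.51/0.9872 = 21.79 rad/s² (deceleration).
ω² = ω₀² − 2|α|θ with ω = 0 ⇒ θ = ω₀²/(2|α|) = 624.8 rad = 99.44 rev.

≈ 99.4 revolutions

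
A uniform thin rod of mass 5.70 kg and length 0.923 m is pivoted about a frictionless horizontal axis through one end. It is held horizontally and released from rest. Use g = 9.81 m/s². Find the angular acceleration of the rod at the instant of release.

About the pivot, I = (1/3)ML² = (1/3)(5.70)(0.923)² = 1.619 kg·m².
The weight acts at the center, a distance L/2 = 0.4615 m from the pivot; τ = Mg(L/2) = 25.81 N·m.
α = τ/I = 25.81/1.619 = 15.94 rad/s².
(Equivalently α = (3g/(2L)) = 15.94 rad/s².)

α ≈ 15.9 rad/s²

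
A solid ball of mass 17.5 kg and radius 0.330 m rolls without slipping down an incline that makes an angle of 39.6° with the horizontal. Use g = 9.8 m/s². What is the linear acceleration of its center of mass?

Translation along the incline: Mg sinθ − f = Ma.
Rotation about the center: fR = Iα with I = (2/5)MR². No-slip gives a = αR, so f = (I/R²)a = (2/5)M a.
Substituting: Mg sinθ = (1 + 0.4000)Ma, so a = g sinθ/(1 + 0.4000) = (9.8) sin 39.6° / 1.400 = 4.462 m/s².

a ≈ 4.46 m/s²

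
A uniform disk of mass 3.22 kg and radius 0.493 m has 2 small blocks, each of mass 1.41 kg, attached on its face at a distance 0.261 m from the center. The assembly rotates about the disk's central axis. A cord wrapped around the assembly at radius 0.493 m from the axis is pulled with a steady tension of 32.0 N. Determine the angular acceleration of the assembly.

I_disk = ½MR² = ½(3.22)(0.493)² = 0.3913 kg·m².
I_blocks = 2·m·r² = 2(1.41)(0.261)² = 0.1921 kg·m².
Total I = 0.5834 kg·m².
τ = F r = (32.0)(0.493) = 15.78 N·m.
α = τ/I = 15.78/0.5834 = 27.04 rad/s².

α ≈ 27.0 rad/s²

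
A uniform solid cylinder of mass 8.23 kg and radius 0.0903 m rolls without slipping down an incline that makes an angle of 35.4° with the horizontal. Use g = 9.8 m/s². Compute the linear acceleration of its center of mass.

Translation along the incline: Mg sinθ − f = Ma.
Rotation about the center: fR = Iα with I = ½MR². No-slip gives a = αR, so f = (I/R²)a = (1/2)M a.
Substituting: Mg sinθ = (1 + 0.5000)Ma, so a = g sinθ/(1 + 0.5000) = (9.8) sin 35.4° / 1.500 = 3.785 m/s².

a ≈ 3.78 m/s²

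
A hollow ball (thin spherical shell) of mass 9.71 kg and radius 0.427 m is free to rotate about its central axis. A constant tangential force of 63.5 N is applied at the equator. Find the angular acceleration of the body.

α ≈ 23.0 rad/s²

I = (2/3)MR² = (2/3)(9.71)(0.427)² = 1.180 kg·m².
τ = F R = (63.5)(0.427) = 27.11 N·m.
From τ = Iα: α = 27.11/1.180 = 22.97 rad/s².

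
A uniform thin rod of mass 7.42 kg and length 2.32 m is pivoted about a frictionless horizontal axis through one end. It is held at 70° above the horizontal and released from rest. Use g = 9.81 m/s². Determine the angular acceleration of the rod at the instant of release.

About the pivot, I = (1/3)ML² = (1/3)(7.42)(2.32)² = 13.31 kg·m².
The weight acts at the center, a distance L/2 = 1.160 m from the pivot; τ = Mg(L/2) cos 70° = 28.88 N·m.
α = τ/I = 28.88/13.31 = 2.169 rad/s².

α ≈ 2.17 rad/s²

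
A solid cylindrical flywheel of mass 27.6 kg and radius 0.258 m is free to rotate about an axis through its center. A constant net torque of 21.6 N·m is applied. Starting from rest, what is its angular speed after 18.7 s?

I = ½MR² = (1/2)(27.6)(0.258)² = 0.9186 kg·m².
α = τ/I = 21.6/0.9186 = 23.51 rad/s².
ω = ω₀ + αt = 0 + (23.51)(18.7) = 439.7 rad/s.

ω ≈ 440 rad/s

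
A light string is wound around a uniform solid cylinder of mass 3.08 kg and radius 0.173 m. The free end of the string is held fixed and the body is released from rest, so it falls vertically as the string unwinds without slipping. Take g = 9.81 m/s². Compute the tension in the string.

T ≈ 10.1 N

Translation: Mg − T = Ma. Rotation about the center: TR = Iα with I = ½MR².
With a = αR: T = (I/R²)a = (1/2)M a, so Mg = (1 + 0.5000)Ma.
a = g/(1 + 0.5000) = 9.81/1.500 = 6.540 m/s².
T = 0.5000·M·a = (0.5000)(3.08)(6.540) = 10.07 N.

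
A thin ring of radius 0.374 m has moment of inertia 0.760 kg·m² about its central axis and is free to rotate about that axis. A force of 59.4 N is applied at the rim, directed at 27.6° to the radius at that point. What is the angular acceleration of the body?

Only the tangential component produces torque: τ = F R sinθ = (59.4)(0.374) sin 27.6° = 10.29 N·m.
From τ = Iα: α = 10.29/0.7600 = 13.54 rad/s².

α ≈ 13.5 rad/s²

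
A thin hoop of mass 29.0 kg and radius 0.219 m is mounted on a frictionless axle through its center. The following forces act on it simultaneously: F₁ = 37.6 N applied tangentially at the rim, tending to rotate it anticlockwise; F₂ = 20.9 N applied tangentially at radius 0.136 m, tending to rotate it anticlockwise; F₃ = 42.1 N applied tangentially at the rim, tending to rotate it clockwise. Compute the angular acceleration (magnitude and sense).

I = MR² = (29.0)(0.219)² = 1.391 kg·m².
Taking anticlockwise as positive: τ₁ = +(37.6)(0.219) = +8.234 N·m; τ₂ = +(20.9)(0.136) = +2.842 N·m; τ₃ = −(42.1)(0.219) = −9.220 N·m.
Net torque τ = 1.857 N·m.
α = τ/I = 1.857/1.391 = 1.335 rad/s².

α ≈ 1.34 rad/s², anticlockwise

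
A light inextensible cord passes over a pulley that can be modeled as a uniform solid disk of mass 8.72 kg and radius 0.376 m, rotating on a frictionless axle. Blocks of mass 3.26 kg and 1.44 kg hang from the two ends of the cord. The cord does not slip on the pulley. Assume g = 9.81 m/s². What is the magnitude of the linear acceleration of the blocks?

a ≈ 1.97 m/s²

I = ½MR² = (1/2)(8.72)(0.376)² = 0.6164 kg·m².
Heavier block: m₁g − T₁ = m₁a. Lighter block: T₂ − m₂g = m₂a.
Pulley: (T₁ − T₂)R = Iα = I(a/R), so T₁ − T₂ = (I/R²)a = (1/2)M_p a = 4.360·a.
Adding the three: (m₁ − m₂)g = (m₁ + m₂ + 4.360)a, so a = (3.26 − 1.44)(9.81)/(3.26 + 1.44 + 4.360) = 1.971 m/s².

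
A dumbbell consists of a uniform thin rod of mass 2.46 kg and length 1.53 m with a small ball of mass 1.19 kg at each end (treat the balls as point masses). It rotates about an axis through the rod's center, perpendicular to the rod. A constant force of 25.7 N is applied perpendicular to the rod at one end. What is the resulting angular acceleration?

α ≈ 10.5 rad/s²

I_rod = (1/12)ML² = (1/12)(2.46)(1.53)² = 0.4799 kg·m².
I_balls = 2·m·(L/2)² = 2(1.19)(0.7650)² = 1.393 kg·m².
Total I = 1.873 kg·m².
τ = F·(L/2) = (25.7)(0.765) = 19.66 N·m.
α = τ/I = 19.66/1.873 = 10.50 rad/s².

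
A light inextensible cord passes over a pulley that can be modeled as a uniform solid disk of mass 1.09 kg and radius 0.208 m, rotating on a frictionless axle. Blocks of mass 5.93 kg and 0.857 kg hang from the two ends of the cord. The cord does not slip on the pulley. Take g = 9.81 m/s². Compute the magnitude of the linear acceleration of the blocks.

I = ½MR² = (1/2)(1.09)(0.208)² = 0.02358 kg·m².
Heavier block: m₁g − T₁ = m₁a. Lighter block: T₂ − m₂g = m₂a.
Pulley: (T₁ − T₂)R = Iα = I(a/R), so T₁ − T₂ = (I/R²)a = (1/2)M_p a = 0.5450·a.
Adding the three: (m₁ − m₂)g = (m₁ + m₂ + 0.5450)a, so a = (5.93 − 0.857)(9.81)/(5.93 + 0.857 + 0.5450) = 6.788 m/s².

a ≈ 6.79 m/s²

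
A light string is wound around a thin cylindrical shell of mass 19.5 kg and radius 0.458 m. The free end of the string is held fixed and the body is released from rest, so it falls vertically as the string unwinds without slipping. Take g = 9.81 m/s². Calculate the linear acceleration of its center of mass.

a ≈ 4.91 m/s²

Translation: Mg − T = Ma. Rotation about the center: TR = Iα with I = MR².
With a = αR: T = (I/R²)a = M a, so Mg = (1 + 1.000)Ma.
a = g/(1 + 1.000) = 9.81/2.000 = 4.905 m/s².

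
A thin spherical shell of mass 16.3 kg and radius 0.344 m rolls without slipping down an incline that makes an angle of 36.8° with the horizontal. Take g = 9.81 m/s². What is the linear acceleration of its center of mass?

Translation along the incline: Mg sinθ − f = Ma.
Rotation about the center: fR = Iα with I = (2/3)MR². No-slip gives a = αR, so f = (I/R²)a = (2/3)M a.
Substituting: Mg sinθ = (1 + 0.6667)Ma, so a = g sinθ/(1 + 0.6667) = (9.81) sin 36.8° / 1.667 = 3.526 m/s².

a ≈ 3.53 m/s²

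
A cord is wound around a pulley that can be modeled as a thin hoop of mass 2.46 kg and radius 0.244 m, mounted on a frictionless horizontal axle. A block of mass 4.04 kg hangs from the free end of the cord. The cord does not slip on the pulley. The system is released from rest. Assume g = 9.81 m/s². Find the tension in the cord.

I = MR² = (2.46)(0.244)² = 0.1465 kg·m².
Block: mg − T = ma. Pulley: TR = Iα. No-slip: a = αR, so T = (I/R²)a = 2.460·a.
Then mg = (m + 2.460)a, so a = (4.04)(9.81)/(4.04 + 2.460) = 6.097 m/s².
T = 2.460·a = 15.00 N.

T ≈ 15.0 N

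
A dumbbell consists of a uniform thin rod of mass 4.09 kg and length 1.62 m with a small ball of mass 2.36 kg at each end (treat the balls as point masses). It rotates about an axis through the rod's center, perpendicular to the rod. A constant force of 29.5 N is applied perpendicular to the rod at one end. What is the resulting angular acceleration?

I_rod = (1/12)ML² = (1/12)(4.09)(1.62)² = 0.8945 kg·m².
I_balls = 2·m·(L/2)² = 2(2.36)(0.8100)² = 3.097 kg·m².
Total I = 3.991 kg·m².
τ = F·(L/2) = (29.5)(0.810) = 23.90 N·m.
α = τ/I = 23.90/3.991 = 5.987 rad/s².

α ≈ 5.99 rad/s²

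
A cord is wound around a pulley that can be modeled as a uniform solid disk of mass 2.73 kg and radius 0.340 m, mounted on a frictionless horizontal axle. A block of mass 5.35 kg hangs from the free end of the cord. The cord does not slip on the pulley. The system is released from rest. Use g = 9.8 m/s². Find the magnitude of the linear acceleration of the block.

I = ½MR² = (1/2)(2.73)(0.340)² = 0.1578 kg·m².
Block: mg − T = ma. Pulley: TR = Iα. No-slip: a = αR, so T = (I/R²)a = 1.365·a.
Then mg = (m + 1.365)a, so a = (5.35)(9.8)/(5.35 + 1.365) = 7.808 m/s².

a ≈ 7.81 m/s²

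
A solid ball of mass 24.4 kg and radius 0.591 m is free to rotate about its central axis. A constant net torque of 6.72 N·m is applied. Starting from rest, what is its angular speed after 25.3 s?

I = (2/5)MR² = (2/5)(24.4)(0.591)² = 3.409 kg·m².
α = τ/I = 6.72/3.409 = 1.971 rad/s².
ω = ω₀ + αt = 0 + (1.971)(25.3) = 49.87 rad/s.

ω ≈ 49.9 rad/s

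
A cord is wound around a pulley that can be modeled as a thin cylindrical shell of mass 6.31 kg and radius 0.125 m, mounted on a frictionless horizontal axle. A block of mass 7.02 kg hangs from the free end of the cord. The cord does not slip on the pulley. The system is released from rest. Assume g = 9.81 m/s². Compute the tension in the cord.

I = MR² = (6.31)(0.125)² = 0.09859 kg·m².
Block: mg − T = ma. Pulley: TR = Iα. No-slip: a = αR, so T = (I/R²)a = 6.310·a.
Then mg = (m + 6.310)a, so a = (7.02)(9.81)/(7.02 + 6.310) = 5.166 m/s².
T = 6.310·a = 32.60 N.

T ≈ 32.6 N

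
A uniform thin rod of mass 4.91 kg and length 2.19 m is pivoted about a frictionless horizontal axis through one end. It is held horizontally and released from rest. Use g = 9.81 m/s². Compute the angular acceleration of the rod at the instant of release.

About the pivot, I = (1/3)ML² = (1/3)(4.91)(2.19)² = 7.850 kg·m².
The weight acts at the center, a distance L/2 = 1.095 m from the pivot; τ = Mg(L/2) = 52.74 N·m.
α = τ/I = 52.74/7.850 = 6.719 rad/s².
(Equivalently α = (3g/(2L)) = 6.719 rad/s².)

α ≈ 6.72 rad/s²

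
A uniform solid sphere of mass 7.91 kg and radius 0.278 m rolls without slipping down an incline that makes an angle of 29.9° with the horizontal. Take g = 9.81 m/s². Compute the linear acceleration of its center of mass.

Translation along the incline: Mg sinθ − f = Ma.
Rotation about the center: fR = Iα with I = (2/5)MR². No-slip gives a = αR, so f = (I/R²)a = (2/5)M a.
Substituting: Mg sinθ = (1 + 0.4000)Ma, so a = g sinθ/(1 + 0.4000) = (9.81) sin 29.9° / 1.400 = 3.493 m/s².

a ≈ 3.49 m/s²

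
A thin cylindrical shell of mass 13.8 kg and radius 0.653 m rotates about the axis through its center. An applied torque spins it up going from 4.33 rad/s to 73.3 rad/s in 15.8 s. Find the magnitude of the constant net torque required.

I = MR² = (13.8)(0.653)² = 5.884 kg·m².
α = Δω/Δt = (73.3 − 4.33)/15.8 = 4.365 rad/s².
τ = Iα = (5.884)(4.365) = 25.69 N·m.

τ ≈ 25.7 N·m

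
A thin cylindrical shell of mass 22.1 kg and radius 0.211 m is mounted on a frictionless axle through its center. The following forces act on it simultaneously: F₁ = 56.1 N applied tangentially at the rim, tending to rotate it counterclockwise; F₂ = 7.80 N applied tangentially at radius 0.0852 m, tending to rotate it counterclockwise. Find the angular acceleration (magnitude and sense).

I = MR² = (22.1)(0.211)² = 0.9839 kg·m².
Taking counterclockwise as positive: τ₁ = +(56.1)(0.211) = +11.84 N·m; τ₂ = +(7.80)(0.0852) = +0.6646 N·m.
Net torque τ = 12.50 N·m.
α = τ/I = 12.50/0.9839 = 12.71 rad/s².

α ≈ 12.7 rad/s², counterclockwise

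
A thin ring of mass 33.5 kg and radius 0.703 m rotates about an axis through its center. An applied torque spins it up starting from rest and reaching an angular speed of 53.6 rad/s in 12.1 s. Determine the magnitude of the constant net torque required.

τ ≈ 73.3 N·m

I = MR² = (33.5)(0.703)² = 16.56 kg·m².
α = Δω/Δt = (53.6 − 0)/12.1 = 4.430 rad/s².
τ = Iα = (16.56)(4.430) = 73.34 N·m.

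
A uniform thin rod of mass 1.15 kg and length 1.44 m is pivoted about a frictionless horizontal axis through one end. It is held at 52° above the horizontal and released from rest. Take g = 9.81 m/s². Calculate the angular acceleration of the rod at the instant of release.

α ≈ 6.29 rad/s²

About the pivot, I = (1/3)ML² = (1/3)(1.15)(1.44)² = 0.7949 kg·m².
The weight acts at the center, a distance L/2 = 0.7200 m from the pivot; τ = Mg(L/2) cos 52° = 5.001 N·m.
α = τ/I = 5.001/0.7949 = 6.291 rad/s².
(Equivalently α = (3g/(2L)) cos 52° = 6.291 rad/s².)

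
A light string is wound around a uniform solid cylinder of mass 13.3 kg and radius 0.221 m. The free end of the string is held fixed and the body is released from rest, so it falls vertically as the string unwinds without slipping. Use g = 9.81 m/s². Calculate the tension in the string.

T ≈ 43.5 N

Translation: Mg − T = Ma. Rotation about the center: TR = Iα with I = ½MR².
With a = αR: T = (I/R²)a = (1/2)M a, so Mg = (1 + 0.5000)Ma.
a = g/(1 + 0.5000) = 9.81/1.500 = 6.540 m/s².
T = 0.5000·M·a = (0.5000)(13.3)(6.540) = 43.49 N.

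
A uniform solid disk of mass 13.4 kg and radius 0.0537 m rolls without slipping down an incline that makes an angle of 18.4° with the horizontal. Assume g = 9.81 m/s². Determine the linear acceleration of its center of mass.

a ≈ 2.06 m/s²

Translation along the incline: Mg sinθ − f = Ma.
Rotation about the center: fR = Iα with I = ½MR². No-slip gives a = αR, so f = (I/R²)a = (1/2)M a.
Substituting: Mg sinθ = (1 + 0.5000)Ma, so a = g sinθ/(1 + 0.5000) = (9.81) sin 18.4° / 1.500 = 2.064 m/s².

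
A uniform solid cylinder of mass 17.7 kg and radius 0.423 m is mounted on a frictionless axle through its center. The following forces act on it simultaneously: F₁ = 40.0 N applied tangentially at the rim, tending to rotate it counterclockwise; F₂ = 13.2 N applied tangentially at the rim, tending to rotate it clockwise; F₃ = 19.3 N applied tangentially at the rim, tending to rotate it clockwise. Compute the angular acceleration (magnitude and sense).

I = ½MR² = (1/2)(17.7)(0.423)² = 1.584 kg·m².
Taking counterclockwise as positive: τ₁ = +(40.0)(0.423) = +16.92 N·m; τ₂ = −(13.2)(0.423) = −5.584 N·m; τ₃ = −(19.3)(0.423) = −8.164 N·m.
Net torque τ = 3.172 N·m.
α = τ/I = 3.172/1.584 = 2.003 rad/s².

α ≈ 2.00 rad/s², counterclockwise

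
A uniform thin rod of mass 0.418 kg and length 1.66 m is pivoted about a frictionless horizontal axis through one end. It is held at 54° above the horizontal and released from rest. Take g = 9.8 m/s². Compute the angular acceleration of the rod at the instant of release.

α ≈ 5.21 rad/s²

About the pivot, I = (1/3)ML² = (1/3)(0.418)(1.66)² = 0.3839 kg·m².
The weight acts at the center, a distance L/2 = 0.8300 m from the pivot; τ = Mg(L/2) cos 54° = 1.998 N·m.
α = τ/I = 1.998/0.3839 = 5.205 rad/s².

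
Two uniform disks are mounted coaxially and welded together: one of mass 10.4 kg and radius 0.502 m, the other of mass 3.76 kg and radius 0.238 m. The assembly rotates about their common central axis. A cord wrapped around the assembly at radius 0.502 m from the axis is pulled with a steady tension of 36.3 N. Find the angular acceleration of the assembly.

I = ½M₁R₁² + ½M₂R₂² = ½(10.4)(0.502)² + ½(3.76)(0.238)² = 1.417 kg·m².
τ = F r = (36.3)(0.502) = 18.22 N·m.
α = τ/I = 18.22/1.417 = 12.86 rad/s².

α ≈ 12.9 rad/s²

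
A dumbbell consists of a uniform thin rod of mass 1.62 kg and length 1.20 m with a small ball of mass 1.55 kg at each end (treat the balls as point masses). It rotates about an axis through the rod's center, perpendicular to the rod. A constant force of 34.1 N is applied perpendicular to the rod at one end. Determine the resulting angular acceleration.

I_rod = (1/12)ML² = (1/12)(1.62)(1.20)² = 0.1944 kg·m².
I_balls = 2·m·(L/2)² = 2(1.55)(0.6000)² = 1.116 kg·m².
Total I = 1.310 kg·m².
τ = F·(L/2) = (34.1)(0.600) = 20.46 N·m.
α = τ/I = 20.46/1.310 = 15.61 rad/s².

α ≈ 15.6 rad/s²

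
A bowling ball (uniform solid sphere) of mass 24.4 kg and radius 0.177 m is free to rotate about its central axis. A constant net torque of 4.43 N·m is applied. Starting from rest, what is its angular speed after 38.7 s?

ω ≈ 561 rad/s

I = (2/5)MR² = (2/5)(24.4)(0.177)² = 0.3058 kg·m².
α = τ/I = 4.43/0.3058 = 14.49 rad/s².
ω = ω₀ + αt = 0 + (14.49)(38.7) = 560.7 rad/s.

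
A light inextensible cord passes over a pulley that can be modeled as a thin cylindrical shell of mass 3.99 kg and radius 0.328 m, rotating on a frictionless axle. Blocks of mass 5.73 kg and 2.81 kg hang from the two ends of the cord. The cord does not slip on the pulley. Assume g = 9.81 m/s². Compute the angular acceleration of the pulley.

I = MR² = (3.99)(0.328)² = 0.4293 kg·m².
Heavier block: m₁g − T₁ = m₁a. Lighter block: T₂ − m₂g = m₂a.
Pulley: (T₁ − T₂)R = Iα = I(a/R), so T₁ − T₂ = (I/R²)a = 1·M_p a = 3.990·a.
Adding the three: (m₁ − m₂)g = (m₁ + m₂ + 3.990)a, so a = (5.73 − 2.81)(9.81)/(5.73 + 2.81 + 3.990) = 2.286 m/s².
α = a/R = 2.286/0.328 = 6.970 rad/s².

α ≈ 6.97 rad/s²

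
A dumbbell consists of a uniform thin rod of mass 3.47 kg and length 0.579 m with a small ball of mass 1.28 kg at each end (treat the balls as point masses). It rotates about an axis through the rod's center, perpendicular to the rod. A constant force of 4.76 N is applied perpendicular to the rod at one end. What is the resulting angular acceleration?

I_rod = (1/12)ML² = (1/12)(3.47)(0.579)² = 0.09694 kg·m².
I_balls = 2·m·(L/2)² = 2(1.28)(0.2895)² = 0.2146 kg·m².
Total I = 0.3115 kg·m².
τ = F·(L/2) = (4.76)(0.289) = 1.378 N·m.
α = τ/I = 1.378/0.3115 = 4.424 rad/s².

α ≈ 4.42 rad/s²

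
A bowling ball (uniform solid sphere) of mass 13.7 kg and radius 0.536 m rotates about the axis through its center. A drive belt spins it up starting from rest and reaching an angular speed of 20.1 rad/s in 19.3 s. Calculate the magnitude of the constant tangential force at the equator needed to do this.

I = (2/5)MR² = (2/5)(13.7)(0.536)² = 1.574 kg·m².
α = Δω/Δt = (20.1 − 0)/19.3 = 1.041 rad/s².
The required torque is τ = Iα = (1.574)(1.041) = 1.640 N·m.
A tangential force at the equator gives τ = FR, so F = τ/R = 1.640/0.536 = 3.059 N.

F ≈ 3.06 N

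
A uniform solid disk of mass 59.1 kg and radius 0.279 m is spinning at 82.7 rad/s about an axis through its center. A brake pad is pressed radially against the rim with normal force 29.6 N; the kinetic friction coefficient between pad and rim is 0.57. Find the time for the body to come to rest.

t ≈ 40.4 s

I = ½MR² = (1/2)(59.1)(0.279)² = 2.300 kg·m².
Friction force f = μN = (0.57)(29.6) = 16.87 N at the rim; torque magnitude τ = fR = 4.707 N·m, opposing ω.
|α| = τ/I = 4.707/2.300 = 2.046 rad/s² (deceleration).
0 = ω₀ − |α|t ⇒ t = ω₀/|α| = 82.7/2.046 = 40.41 s.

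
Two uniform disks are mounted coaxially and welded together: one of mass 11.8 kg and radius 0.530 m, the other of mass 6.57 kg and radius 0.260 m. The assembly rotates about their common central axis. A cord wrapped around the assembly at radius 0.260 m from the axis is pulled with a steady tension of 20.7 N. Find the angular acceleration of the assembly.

α ≈ 2.86 rad/s²

I = ½M₁R₁² + ½M₂R₂² = ½(11.8)(0.530)² + ½(6.57)(0.260)² = 1.879 kg·m².
τ = F r = (20.7)(0.260) = 5.382 N·m.
α = τ/I = 5.382/1.879 = 2.864 rad/s².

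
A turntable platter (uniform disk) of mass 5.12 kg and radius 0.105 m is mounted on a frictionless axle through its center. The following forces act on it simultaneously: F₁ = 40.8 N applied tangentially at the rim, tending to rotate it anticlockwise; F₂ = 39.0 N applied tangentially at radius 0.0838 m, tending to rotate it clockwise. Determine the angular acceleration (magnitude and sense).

I = ½MR² = (1/2)(5.12)(0.105)² = 0.02822 kg·m².
Taking anticlockwise as positive: τ₁ = +(40.8)(0.105) = +4.284 N·m; τ₂ = −(39.0)(0.0838) = −3.268 N·m.
Net torque τ = 1.016 N·m.
α = τ/I = 1.016/0.02822 = 35.99 rad/s².

α ≈ 36.0 rad/s², anticlockwise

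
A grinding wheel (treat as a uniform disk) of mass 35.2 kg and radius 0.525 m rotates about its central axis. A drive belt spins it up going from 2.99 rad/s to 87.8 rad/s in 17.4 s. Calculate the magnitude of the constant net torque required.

I = ½MR² = (1/2)(35.2)(0.525)² = 4.851 kg·m².
α = Δω/Δt = (87.8 − 2.99)/17.4 = 4.874 rad/s².
τ = Iα = (4.851)(4.874) = 23.64 N·m.

τ ≈ 23.6 N·m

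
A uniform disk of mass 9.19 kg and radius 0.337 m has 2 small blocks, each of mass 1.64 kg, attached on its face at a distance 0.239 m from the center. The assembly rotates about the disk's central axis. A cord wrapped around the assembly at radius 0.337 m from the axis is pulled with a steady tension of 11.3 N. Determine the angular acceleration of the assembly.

α ≈ 5.37 rad/s²

I_disk = ½MR² = ½(9.19)(0.337)² = 0.5218 kg·m².
I_blocks = 2·m·r² = 2(1.64)(0.239)² = 0.1874 kg·m².
Total I = 0.7092 kg·m².
τ = F r = (11.3)(0.337) = 3.808 N·m.
α = τ/I = 3.808/0.7092 = 5.370 rad/s².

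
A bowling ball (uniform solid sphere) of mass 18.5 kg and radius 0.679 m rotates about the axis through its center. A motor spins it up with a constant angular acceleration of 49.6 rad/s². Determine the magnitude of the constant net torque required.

I = (2/5)MR² = (2/5)(18.5)(0.679)² = 3.412 kg·m².
τ = Iα = (3.412)(49.60) = 169.2 N·m.

τ ≈ 169 N·m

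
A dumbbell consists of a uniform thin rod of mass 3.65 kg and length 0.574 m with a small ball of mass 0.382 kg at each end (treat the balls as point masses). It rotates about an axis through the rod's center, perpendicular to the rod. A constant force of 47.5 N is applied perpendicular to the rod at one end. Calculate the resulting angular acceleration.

α ≈ 83.6 rad/s²

I_rod = (1/12)ML² = (1/12)(3.65)(0.574)² = 0.1002 kg·m².
I_balls = 2·m·(L/2)² = 2(0.382)(0.2870)² = 0.06293 kg·m².
Total I = 0.1631 kg·m².
τ = F·(L/2) = (47.5)(0.287) = 13.63 N·m.
α = τ/I = 13.63/0.1631 = 83.56 rad/s².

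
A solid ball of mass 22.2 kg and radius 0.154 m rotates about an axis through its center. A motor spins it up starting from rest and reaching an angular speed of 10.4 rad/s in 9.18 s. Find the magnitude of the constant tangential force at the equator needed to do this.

I = (2/5)MR² = (2/5)(22.2)(0.154)² = 0.2106 kg·m².
α = Δω/Δt = (10.4 − 0)/9.18 = 1.133 rad/s².
The required torque is τ = Iα = (0.2106)(1.133) = 0.2386 N·m.
A tangential force at the equator gives τ = FR, so F = τ/R = 0.2386/0.154 = 1.549 N.

F ≈ 1.55 N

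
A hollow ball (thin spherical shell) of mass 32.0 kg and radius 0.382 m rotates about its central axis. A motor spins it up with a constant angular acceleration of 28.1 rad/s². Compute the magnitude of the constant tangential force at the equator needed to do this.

I = (2/3)MR² = (2/3)(32.0)(0.382)² = 3.113 kg·m².
The required torque is τ = Iα = (3.113)(28.10) = 87.48 N·m.
A tangential force at the equator gives τ = FR, so F = τ/R = 87.48/0.382 = 229.0 N.

F ≈ 229 N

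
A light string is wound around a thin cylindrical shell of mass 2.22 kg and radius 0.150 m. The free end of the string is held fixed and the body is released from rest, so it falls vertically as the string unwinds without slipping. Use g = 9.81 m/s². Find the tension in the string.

Translation: Mg − T = Ma. Rotation about the center: TR = Iα with I = MR².
With a = αR: T = (I/R²)a = M a, so Mg = (1 + 1.000)Ma.
a = g/(1 + 1.000) = 9.81/2.000 = 4.905 m/s².
T = 1.000·M·a = (1.000)(2.22)(4.905) = 10.89 N.

T ≈ 10.9 N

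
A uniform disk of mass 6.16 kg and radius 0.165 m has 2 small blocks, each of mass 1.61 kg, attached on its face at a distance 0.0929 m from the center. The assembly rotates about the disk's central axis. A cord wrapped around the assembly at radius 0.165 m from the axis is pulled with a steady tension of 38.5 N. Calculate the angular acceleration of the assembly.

α ≈ 56.9 rad/s²

I_disk = ½MR² = ½(6.16)(0.165)² = 0.08385 kg·m².
I_blocks = 2·m·r² = 2(1.61)(0.0929)² = 0.02779 kg·m².
Total I = 0.1116 kg·m².
τ = F r = (38.5)(0.165) = 6.353 N·m.
α = τ/I = 6.353/0.1116 = 56.90 rad/s².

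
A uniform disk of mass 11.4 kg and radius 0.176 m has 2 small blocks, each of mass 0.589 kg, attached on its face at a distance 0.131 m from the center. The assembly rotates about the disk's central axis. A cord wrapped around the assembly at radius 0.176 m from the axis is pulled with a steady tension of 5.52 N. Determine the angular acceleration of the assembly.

α ≈ 4.94 rad/s²

I_disk = ½MR² = ½(11.4)(0.176)² = 0.1766 kg·m².
I_blocks = 2·m·r² = 2(0.589)(0.131)² = 0.02022 kg·m².
Total I = 0.1968 kg·m².
τ = F r = (5.52)(0.176) = 0.9715 N·m.
α = τ/I = 0.9715/0.1968 = 4.937 rad/s².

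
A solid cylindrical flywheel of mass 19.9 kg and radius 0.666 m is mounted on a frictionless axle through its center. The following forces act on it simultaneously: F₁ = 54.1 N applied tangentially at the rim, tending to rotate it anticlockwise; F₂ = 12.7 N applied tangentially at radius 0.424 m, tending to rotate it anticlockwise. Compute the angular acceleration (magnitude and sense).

α ≈ 9.38 rad/s², anticlockwise

I = ½MR² = (1/2)(19.9)(0.666)² = 4.413 kg·m².
Taking anticlockwise as positive: τ₁ = +(54.1)(0.666) = +36.03 N·m; τ₂ = +(12.7)(0.424) = +5.385 N·m.
Net torque τ = 41.42 N·m.
α = τ/I = 41.42/4.413 = 9.384 rad/s².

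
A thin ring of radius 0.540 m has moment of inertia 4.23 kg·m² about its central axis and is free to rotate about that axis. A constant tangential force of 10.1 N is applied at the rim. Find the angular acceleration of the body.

α ≈ 1.29 rad/s²

τ = F R = (10.1)(0.540) = 5.454 N·m.
From τ = Iα: α = 5.454/4.230 = 1.289 rad/s².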